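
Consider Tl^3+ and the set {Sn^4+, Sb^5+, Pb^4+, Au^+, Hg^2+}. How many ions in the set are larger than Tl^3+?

2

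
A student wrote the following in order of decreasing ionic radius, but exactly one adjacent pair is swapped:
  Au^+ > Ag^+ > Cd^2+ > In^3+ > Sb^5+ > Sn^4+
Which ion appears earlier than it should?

Compare adjacent ions: they are isoelectronic (46 e⁻) and Sb has more protons than Sn (51 vs 50), making Sb^5+ smaller — yet in this decreasing list Sb^5+ sits before Sn^4+. Nothing else is reversed, so Sb^5+ should move one place to the right.

Sb^5+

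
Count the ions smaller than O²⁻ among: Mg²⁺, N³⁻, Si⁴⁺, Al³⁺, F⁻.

4

These species are isoelectronic with 10 electrons. The only difference is the number of protons: Si⁴⁺ (Z=14), Al³⁺ (Z=13), Mg²⁺ (Z=12), F⁻ (Z=9), O²⁻ (Z=8), N³⁻ (Z=7). The strongest nuclear pull (Si⁴⁺) gives the smallest ion.
Ordering all of them (including O²⁻) by radius gives Si⁴⁺ < Al³⁺ < Mg²⁺ < F⁻ < O²⁻ < N³⁻. So 4 are smaller.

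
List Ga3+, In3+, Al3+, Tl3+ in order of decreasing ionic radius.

Tl3+ > In3+ > Ga3+ > Al3+

Same group, same charge. Going down the group adds an extra shell of electrons, so the ion gets larger: Al3+ is highest in the group and smallest.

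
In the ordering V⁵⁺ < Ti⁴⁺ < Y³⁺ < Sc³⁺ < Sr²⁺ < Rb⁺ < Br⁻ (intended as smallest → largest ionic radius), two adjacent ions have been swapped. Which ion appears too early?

Compare adjacent ions: same group and charge — period 4 sits above period 5, so Sc³⁺ is smaller — yet in this increasing list Y³⁺ sits before Sc³⁺. Nothing else is reversed, so Y³⁺ should move one place to the right.

Y³⁺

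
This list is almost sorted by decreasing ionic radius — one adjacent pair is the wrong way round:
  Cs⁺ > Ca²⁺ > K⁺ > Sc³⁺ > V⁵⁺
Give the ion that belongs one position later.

Ca²⁺

Check each adjacent pair. Ca²⁺ and K⁺ are reversed: they are isoelectronic (18 e⁻) and Ca has more protons than K (20 vs 19), making Ca²⁺ smaller. No other neighbouring pair contradicts the periodic trends, so Ca²⁺ is the ion listed too early.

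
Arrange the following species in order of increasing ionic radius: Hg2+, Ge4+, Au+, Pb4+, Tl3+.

Ge4+ < Pb4+ < Tl3+ < Hg2+ < Au+

Ge4+ has 28 e⁻ (Z=32), Pb4+ has 78 e⁻ (Z=82), Tl3+ has 78 e⁻ (Z=81), Hg2+ has 78 e⁻ (Z=80), Au+ has 78 e⁻ (Z=79). Ge4+ < Pb4+ (same group, 2 shells fewer); Pb4+ < Tl3+ (both 78 e⁻, Z=82>81); Tl3+ < Hg2+ (both 78 e⁻, Z=81>80); Hg2+ < Au+ (isoelectronic, higher Z=80 is smaller).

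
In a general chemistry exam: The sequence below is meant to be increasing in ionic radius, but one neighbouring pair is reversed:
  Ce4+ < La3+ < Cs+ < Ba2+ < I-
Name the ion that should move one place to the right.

Cs+

Check each adjacent pair. Cs+ and Ba2+ are reversed: they are isoelectronic (54 e⁻) and Ba has more protons than Cs (56 vs 55), making Ba2+ smaller. No other neighbouring pair contradicts the periodic trends, so Cs+ is the ion listed too early.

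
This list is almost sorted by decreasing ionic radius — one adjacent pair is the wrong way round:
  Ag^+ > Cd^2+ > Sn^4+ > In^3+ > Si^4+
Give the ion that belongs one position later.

Sn^4+

Compare adjacent ions: Sn^4+ and In^3+ share 46 electrons; the higher nuclear charge on Sn (Z=50) contracts it more, so Sn^4+ < In^3+ — yet in this decreasing list Sn^4+ sits before In^3+. Nothing else is reversed, so Sn^4+ should move one place to the right.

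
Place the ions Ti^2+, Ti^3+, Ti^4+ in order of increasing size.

Same element, different charge: the more highly charged cation has fewer electrons and a greater effective nuclear charge per electron, making Ti^4+ the smallest.

Ti^4+ < Ti^3+ < Ti^2+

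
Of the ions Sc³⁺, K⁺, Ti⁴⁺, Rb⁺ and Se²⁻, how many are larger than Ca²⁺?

Tabulating Z and e⁻: Ti⁴⁺ (Z=22, 18 e⁻), Sc³⁺ (Z=21, 18 e⁻), Ca²⁺ (Z=20, 18 e⁻), K⁺ (Z=19, 18 e⁻), Rb⁺ (Z=37, 36 e⁻), Se²⁻ (Z=34, 36 e⁻). Ti⁴⁺ < Sc³⁺ (both 18 e⁻, Z=22>21); Sc³⁺ < Ca²⁺ (both 18 e⁻, Z=21>20); Ca²⁺ < K⁺ (isoelectronic, higher Z=20 is smaller); K⁺ < Rb⁺ (same group, period 4 vs 5); Rb⁺ < Se²⁻ (both 36 e⁻, Z=37>34).
Placing each against Ca²⁺: smaller — Ti⁴⁺, Sc³⁺; larger — K⁺, Rb⁺, Se²⁻. That's 3.

3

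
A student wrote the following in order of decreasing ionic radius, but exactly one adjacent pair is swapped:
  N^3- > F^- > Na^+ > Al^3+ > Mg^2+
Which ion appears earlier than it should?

Al^3+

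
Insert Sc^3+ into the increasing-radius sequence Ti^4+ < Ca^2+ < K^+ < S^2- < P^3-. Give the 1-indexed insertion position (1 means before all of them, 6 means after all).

2

Isoelectronic series (18 e⁻ each). Size is set by nuclear charge: more protons means a smaller ion. Ti^4+ (Z=22), Sc^3+ (Z=21), Ca^2+ (Z=20), K^+ (Z=19), S^2- (Z=16), P^3- (Z=15).
The complete sequence is Ti^4+ < Sc^3+ < Ca^2+ < K^+ < S^2- < P^3-. Sc^3+ sits at position 2.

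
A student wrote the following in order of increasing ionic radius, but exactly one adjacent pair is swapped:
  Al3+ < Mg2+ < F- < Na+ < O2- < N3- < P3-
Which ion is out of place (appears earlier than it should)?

Scanning neighbour by neighbour, only F-/Na+ violates a trend: both have 10 electrons but Z(Na)=11 > Z(F)=9, so Na+ should be the smaller of the two. That makes F- the one sitting a position early relative to where it belongs.

F-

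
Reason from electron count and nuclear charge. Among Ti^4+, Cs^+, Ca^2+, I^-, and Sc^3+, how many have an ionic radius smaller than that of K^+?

3

Tabulating Z and e⁻: Ti^4+: 18 e⁻, Z=22, Sc^3+: 18 e⁻, Z=21, Ca^2+: 18 e⁻, Z=20, K^+: 18 e⁻, Z=19, Cs^+: 54 e⁻, Z=55, I^-: 54 e⁻, Z=53. Ti^4+ < Sc^3+ (isoelectronic, higher Z=22 is smaller); Sc^3+ < Ca^2+ (isoelectronic, higher Z=21 is smaller); Ca^2+ < K^+ (both 18 e⁻, Z=20>19); K^+ < Cs^+ (same group, period 4 vs 6); Cs^+ < I^- (isoelectronic, higher Z=55 is smaller).
Placing each against K^+: smaller — Ti^4+, Sc^3+, Ca^2+; larger — Cs^+, I^-. That's 3.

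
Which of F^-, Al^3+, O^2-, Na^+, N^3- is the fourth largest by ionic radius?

Na^+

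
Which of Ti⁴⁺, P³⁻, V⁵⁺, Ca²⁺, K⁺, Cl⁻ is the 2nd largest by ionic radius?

All of these have 18 electrons (isoelectronic). With the same electron cloud, the ion with the most protons pulls it in tightest. Nuclear charges: V⁵⁺ (Z=23), Ti⁴⁺ (Z=22), Ca²⁺ (Z=20), K⁺ (Z=19), Cl⁻ (Z=17), P³⁻ (Z=15). Highest Z is smallest.
So the order is V⁵⁺ < Ti⁴⁺ < Ca²⁺ < K⁺ < Cl⁻ < P³⁻; the 2nd-largest ion is Cl⁻.

Cl⁻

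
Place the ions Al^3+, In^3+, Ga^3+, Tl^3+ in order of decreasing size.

Tl^3+ > In^3+ > Ga^3+ > Al^3+

All are in the same group with charge +3. Radius grows down the group as n (the outermost shell) increases.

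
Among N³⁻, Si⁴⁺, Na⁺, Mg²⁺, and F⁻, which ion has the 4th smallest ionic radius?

F⁻

These species are isoelectronic with 10 electrons. The only difference is the number of protons: Si⁴⁺ (Z=14), Mg²⁺ (Z=12), Na⁺ (Z=11), F⁻ (Z=9), N³⁻ (Z=7). The strongest nuclear pull (Si⁴⁺) gives the smallest ion.
Ordering: Si⁴⁺ < Mg²⁺ < Na⁺ < F⁻ < N³⁻. The 4th smallest is F⁻.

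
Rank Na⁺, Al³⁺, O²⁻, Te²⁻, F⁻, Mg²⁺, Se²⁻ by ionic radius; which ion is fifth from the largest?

Tabulating Z and e⁻: Al³⁺ (Z=13, 10 e⁻), Mg²⁺ (Z=12, 10 e⁻), Na⁺ (Z=11, 10 e⁻), F⁻ (Z=9, 10 e⁻), O²⁻ (Z=8, 10 e⁻), Se²⁻ (Z=34, 36 e⁻), Te²⁻ (Z=52, 54 e⁻). Al³⁺ < Mg²⁺ (both 10 e⁻, Z=13>12); Mg²⁺ < Na⁺ (isoelectronic, higher Z=12 is smaller); Na⁺ < F⁻ (both 10 e⁻, Z=11>9); F⁻ < O²⁻ (both 10 e⁻, Z=9>8); O²⁻ < Se²⁻ (same group, 2 shells fewer); Se²⁻ < Te²⁻ (same group, period 4 vs 5).
That gives Al³⁺ < Mg²⁺ < Na⁺ < F⁻ < O²⁻ < Se²⁻ < Te²⁻. From the largest end, number 5 is Na⁺.

Na⁺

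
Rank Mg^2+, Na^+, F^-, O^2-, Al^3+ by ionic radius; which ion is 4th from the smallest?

F^-

Isoelectronic series (10 e⁻ each). Size is set by nuclear charge: more protons means a smaller ion. Al^3+ (Z=13), Mg^2+ (Z=12), Na^+ (Z=11), F^- (Z=9), O^2- (Z=8).
So the order is Al^3+ < Mg^2+ < Na^+ < F^- < O^2-; the 4th-smallest ion is F^-.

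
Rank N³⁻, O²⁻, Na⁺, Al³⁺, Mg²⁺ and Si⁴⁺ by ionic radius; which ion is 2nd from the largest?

All of these have 10 electrons (isoelectronic). With the same electron cloud, the ion with the most protons pulls it in tightest. Nuclear charges: Si⁴⁺ (Z=14), Al³⁺ (Z=13), Mg²⁺ (Z=12), Na⁺ (Z=11), O²⁻ (Z=8), N³⁻ (Z=7). Highest Z is smallest.
That gives Si⁴⁺ < Al³⁺ < Mg²⁺ < Na⁺ < O²⁻ < N³⁻. From the largest end, number 2 is O²⁻.

O²⁻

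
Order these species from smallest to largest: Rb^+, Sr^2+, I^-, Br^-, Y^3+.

Work out protons and electrons: Y^3+ has 36 e⁻ (Z=39), Sr^2+ has 36 e⁻ (Z=38), Rb^+ has 36 e⁻ (Z=37), Br^- has 36 e⁻ (Z=35), I^- has 54 e⁻ (Z=53). Y^3+ < Sr^2+ (isoelectronic, higher Z=39 is smaller); Sr^2+ < Rb^+ (isoelectronic, higher Z=38 is smaller); Rb^+ < Br^- (isoelectronic, higher Z=37 is smaller); Br^- < I^- (same group, period 4 vs 5).

Y^3+ < Sr^2+ < Rb^+ < Br^- < I^-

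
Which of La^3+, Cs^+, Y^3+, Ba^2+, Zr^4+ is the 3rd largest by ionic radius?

La^3+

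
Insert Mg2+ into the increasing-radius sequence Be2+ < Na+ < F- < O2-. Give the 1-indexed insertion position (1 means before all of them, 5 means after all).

Tabulating Z and e⁻: Be2+ (Z=4, 2 e⁻), Mg2+ (Z=12, 10 e⁻), Na+ (Z=11, 10 e⁻), F- (Z=9, 10 e⁻), O2- (Z=8, 10 e⁻). Be2+ < Mg2+ (same group, period 2 vs 3); Mg2+ < Na+ (isoelectronic, higher Z=12 is smaller); Na+ < F- (isoelectronic, higher Z=11 is smaller); F- < O2- (both 10 e⁻, Z=9>8).
Putting Mg2+ in gives Be2+ < Mg2+ < Na+ < F- < O2-; it lands at slot 2.

2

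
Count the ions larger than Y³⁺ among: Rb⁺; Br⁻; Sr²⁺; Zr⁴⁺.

3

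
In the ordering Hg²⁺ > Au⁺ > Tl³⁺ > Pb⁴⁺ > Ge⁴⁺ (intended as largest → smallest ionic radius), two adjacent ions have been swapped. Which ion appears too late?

The pair Hg²⁺, Au⁺ is the wrong way round — Hg²⁺ and Au⁺ share 78 electrons; the higher nuclear charge on Hg (Z=80) contracts it more, so Hg²⁺ < Au⁺. All other adjacent pairs agree with periodic trends, so Au⁺ is the misplaced ion.

Au⁺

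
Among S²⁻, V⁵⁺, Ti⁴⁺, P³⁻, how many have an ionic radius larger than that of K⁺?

Isoelectronic series (18 e⁻ each). Size is set by nuclear charge: more protons means a smaller ion. V⁵⁺ (Z=23), Ti⁴⁺ (Z=22), K⁺ (Z=19), S²⁻ (Z=16), P³⁻ (Z=15).
Overall: V⁵⁺ < Ti⁴⁺ < K⁺ < S²⁻ < P³⁻. K⁺ has 2 below it and 2 above. So 2 are larger.

2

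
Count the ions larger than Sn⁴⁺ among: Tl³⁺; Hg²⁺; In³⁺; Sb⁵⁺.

Work out protons and electrons: Sb⁵⁺: 46 e⁻, Z=51, Sn⁴⁺: 46 e⁻, Z=50, In³⁺: 46 e⁻, Z=49, Tl³⁺: 78 e⁻, Z=81, Hg²⁺: 78 e⁻, Z=80. Sb⁵⁺ < Sn⁴⁺ (both 46 e⁻, Z=51>50); Sn⁴⁺ < In³⁺ (both 46 e⁻, Z=50>49); In³⁺ < Tl³⁺ (same group, 1 shell fewer); Tl³⁺ < Hg²⁺ (both 78 e⁻, Z=81>80).
Overall: Sb⁵⁺ < Sn⁴⁺ < In³⁺ < Tl³⁺ < Hg²⁺. Sn⁴⁺ has 1 below it and 3 above. So 3 are larger.

3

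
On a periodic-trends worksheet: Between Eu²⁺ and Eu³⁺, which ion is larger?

For a single element, ionic radius drops as positive charge rises — Eu³⁺ < Eu²⁺.

Eu²⁺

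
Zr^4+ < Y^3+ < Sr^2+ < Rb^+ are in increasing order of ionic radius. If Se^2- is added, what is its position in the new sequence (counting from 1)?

Isoelectronic series (36 e⁻ each). Size is set by nuclear charge: more protons means a smaller ion. Zr^4+ (Z=40), Y^3+ (Z=39), Sr^2+ (Z=38), Rb^+ (Z=37), Se^2- (Z=34).
Merged order: Zr^4+ < Y^3+ < Sr^2+ < Rb^+ < Se^2- — Se^2- is number 5.

5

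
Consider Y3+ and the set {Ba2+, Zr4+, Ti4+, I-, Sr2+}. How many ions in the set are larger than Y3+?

3

Tabulating Z and e⁻: Ti4+ has 18 e⁻ (Z=22), Zr4+ has 36 e⁻ (Z=40), Y3+ has 36 e⁻ (Z=39), Sr2+ has 36 e⁻ (Z=38), Ba2+ has 54 e⁻ (Z=56), I- has 54 e⁻ (Z=53). Ti4+ < Zr4+ (same group, 1 shell fewer); Zr4+ < Y3+ (both 36 e⁻, Z=40>39); Y3+ < Sr2+ (isoelectronic, higher Z=39 is smaller); Sr2+ < Ba2+ (same group, 1 shell fewer); Ba2+ < I- (both 54 e⁻, Z=56>53).
Ordering all of them (including Y3+) by radius gives Ti4+ < Zr4+ < Y3+ < Sr2+ < Ba2+ < I-. Count: 3.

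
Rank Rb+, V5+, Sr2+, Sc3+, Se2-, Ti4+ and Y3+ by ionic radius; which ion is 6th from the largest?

V5+ has 18 e⁻ (Z=23), Ti4+ has 18 e⁻ (Z=22), Sc3+ has 18 e⁻ (Z=21), Y3+ has 36 e⁻ (Z=39), Sr2+ has 36 e⁻ (Z=38), Rb+ has 36 e⁻ (Z=37), Se2- has 36 e⁻ (Z=34). V5+ < Ti4+ (isoelectronic, higher Z=23 is smaller); Ti4+ < Sc3+ (isoelectronic, higher Z=22 is smaller); Sc3+ < Y3+ (same group, 1 shell fewer); Y3+ < Sr2+ (isoelectronic, higher Z=39 is smaller); Sr2+ < Rb+ (both 36 e⁻, Z=38>37); Rb+ < Se2- (isoelectronic, higher Z=37 is smaller).
Full ascending order: V5+ < Ti4+ < Sc3+ < Y3+ < Sr2+ < Rb+ < Se2-. Counting from the largest, position 6 is Ti4+.

Ti4+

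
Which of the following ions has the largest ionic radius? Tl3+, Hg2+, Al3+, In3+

Tabulating Z and e⁻: Al3+ (Z=13, 10 e⁻), In3+ (Z=49, 46 e⁻), Tl3+ (Z=81, 78 e⁻), Hg2+ (Z=80, 78 e⁻). Al3+ < In3+ (same group, 2 shells fewer); In3+ < Tl3+ (same group, 1 shell fewer); Tl3+ < Hg2+ (isoelectronic, higher Z=81 is smaller).

Hg2+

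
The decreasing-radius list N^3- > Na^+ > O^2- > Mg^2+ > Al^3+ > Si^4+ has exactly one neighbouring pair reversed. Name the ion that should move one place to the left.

Compare adjacent ions: they are isoelectronic (10 e⁻) and Na has more protons than O (11 vs 8), making Na^+ smaller — yet in this decreasing list Na^+ sits before O^2-. Nothing else is reversed, so O^2- should move one place to the left.

O^2-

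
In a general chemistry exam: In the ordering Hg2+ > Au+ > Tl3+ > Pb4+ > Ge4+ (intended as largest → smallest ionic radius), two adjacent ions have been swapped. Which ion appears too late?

Au+

Compare adjacent ions: both have 78 electrons but Z(Hg)=80 > Z(Au)=79, so Hg2+ should be the smaller of the two — yet in this decreasing list Hg2+ sits before Au+. Nothing else is reversed, so Au+ should move one place to the left.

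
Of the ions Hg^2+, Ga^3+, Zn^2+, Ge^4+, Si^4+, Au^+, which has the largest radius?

Au^+

Work out protons and electrons: Si^4+ (Z=14, 10 e⁻), Ge^4+ (Z=32, 28 e⁻), Ga^3+ (Z=31, 28 e⁻), Zn^2+ (Z=30, 28 e⁻), Hg^2+ (Z=80, 78 e⁻), Au^+ (Z=79, 78 e⁻). Si^4+ < Ge^4+ (same group, 1 shell fewer); Ge^4+ < Ga^3+ (both 28 e⁻, Z=32>31); Ga^3+ < Zn^2+ (isoelectronic, higher Z=31 is smaller); Zn^2+ < Hg^2+ (same group, 2 shells fewer); Hg^2+ < Au^+ (both 78 e⁻, Z=80>79).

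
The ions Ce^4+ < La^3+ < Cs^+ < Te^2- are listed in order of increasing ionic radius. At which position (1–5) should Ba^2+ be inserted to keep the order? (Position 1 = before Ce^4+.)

3

All of these have 54 electrons (isoelectronic). With the same electron cloud, the ion with the most protons pulls it in tightest. Nuclear charges: Ce^4+ (Z=58), La^3+ (Z=57), Ba^2+ (Z=56), Cs^+ (Z=55), Te^2- (Z=52). Highest Z is smallest.
With Ba^2+ included the full order is Ce^4+ < La^3+ < Ba^2+ < Cs^+ < Te^2-, so it takes position 3.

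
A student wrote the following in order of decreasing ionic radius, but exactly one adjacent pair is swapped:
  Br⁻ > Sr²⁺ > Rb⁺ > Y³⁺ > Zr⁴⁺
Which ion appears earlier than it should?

Sr²⁺

The pair Sr²⁺, Rb⁺ is the wrong way round — Sr²⁺ and Rb⁺ share 36 electrons; the higher nuclear charge on Sr (Z=38) contracts it more, so Sr²⁺ < Rb⁺. All other adjacent pairs agree with periodic trends, so Sr²⁺ is the misplaced ion.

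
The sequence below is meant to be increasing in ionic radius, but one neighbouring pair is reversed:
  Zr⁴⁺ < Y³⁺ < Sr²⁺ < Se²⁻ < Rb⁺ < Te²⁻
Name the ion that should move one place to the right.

Se²⁻

Compare adjacent ions: both have 36 electrons but Z(Rb)=37 > Z(Se)=34, so Rb⁺ should be the smaller of the two — yet in this increasing list Se²⁻ sits before Rb⁺. Nothing else is reversed, so Se²⁻ should move one place to the right.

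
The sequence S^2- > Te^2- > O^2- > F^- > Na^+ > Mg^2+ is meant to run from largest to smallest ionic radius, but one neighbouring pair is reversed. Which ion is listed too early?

S^2-

The pair S^2-, Te^2- is the wrong way round — same group and charge — period 3 sits above period 5, so S^2- is smaller. All other adjacent pairs agree with periodic trends, so S^2- is the misplaced ion.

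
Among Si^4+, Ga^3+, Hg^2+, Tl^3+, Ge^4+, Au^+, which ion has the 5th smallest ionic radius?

Electron counts and nuclear charges: Si^4+: 10 e⁻, Z=14, Ge^4+: 28 e⁻, Z=32, Ga^3+: 28 e⁻, Z=31, Tl^3+: 78 e⁻, Z=81, Hg^2+: 78 e⁻, Z=80, Au^+: 78 e⁻, Z=79. Si^4+ < Ge^4+ (same group, 1 shell fewer); Ge^4+ < Ga^3+ (isoelectronic, higher Z=32 is smaller); Ga^3+ < Tl^3+ (same group, 2 shells fewer); Tl^3+ < Hg^2+ (both 78 e⁻, Z=81>80); Hg^2+ < Au^+ (both 78 e⁻, Z=80>79).
Full ascending order: Si^4+ < Ge^4+ < Ga^3+ < Tl^3+ < Hg^2+ < Au^+. Counting from the smallest, position 5 is Hg^2+.

Hg^2+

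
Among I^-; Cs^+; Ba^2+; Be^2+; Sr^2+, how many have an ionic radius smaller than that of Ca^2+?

Be^2+ has 2 e⁻ (Z=4), Ca^2+ has 18 e⁻ (Z=20), Sr^2+ has 36 e⁻ (Z=38), Ba^2+ has 54 e⁻ (Z=56), Cs^+ has 54 e⁻ (Z=55), I^- has 54 e⁻ (Z=53). Be^2+ < Ca^2+ (same group, 2 shells fewer); Ca^2+ < Sr^2+ (same group, period 4 vs 5); Sr^2+ < Ba^2+ (same group, period 5 vs 6); Ba^2+ < Cs^+ (both 54 e⁻, Z=56>55); Cs^+ < I^- (isoelectronic, higher Z=55 is smaller).
Placing each against Ca^2+: smaller — Be^2+; larger — Sr^2+, Ba^2+, Cs^+, I^-. Count: 1.

1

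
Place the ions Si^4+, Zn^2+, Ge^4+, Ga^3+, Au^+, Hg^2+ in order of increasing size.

Electron counts and nuclear charges: Si^4+ (Z=14, 10 e⁻), Ge^4+ (Z=32, 28 e⁻), Ga^3+ (Z=31, 28 e⁻), Zn^2+ (Z=30, 28 e⁻), Hg^2+ (Z=80, 78 e⁻), Au^+ (Z=79, 78 e⁻). Si^4+ < Ge^4+ (same group, 1 shell fewer); Ge^4+ < Ga^3+ (isoelectronic, higher Z=32 is smaller); Ga^3+ < Zn^2+ (both 28 e⁻, Z=31>30); Zn^2+ < Hg^2+ (same group, 2 shells fewer); Hg^2+ < Au^+ (both 78 e⁻, Z=80>79).

Si^4+ < Ge^4+ < Ga^3+ < Zn^2+ < Hg^2+ < Au^+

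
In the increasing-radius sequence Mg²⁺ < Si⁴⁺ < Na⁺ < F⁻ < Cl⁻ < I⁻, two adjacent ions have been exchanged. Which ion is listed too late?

Si⁴⁺

Check each adjacent pair. Mg²⁺ and Si⁴⁺ are reversed: they are isoelectronic (10 e⁻) and Si has more protons than Mg (14 vs 12), making Si⁴⁺ smaller. No other neighbouring pair contradicts the periodic trends, so Si⁴⁺ is the ion listed too late.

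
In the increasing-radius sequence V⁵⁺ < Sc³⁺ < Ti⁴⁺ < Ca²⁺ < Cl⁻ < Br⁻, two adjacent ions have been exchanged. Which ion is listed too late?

Scanning neighbour by neighbour, only Sc³⁺/Ti⁴⁺ violates a trend: Ti⁴⁺ and Sc³⁺ share 18 electrons; the higher nuclear charge on Ti (Z=22) contracts it more, so Ti⁴⁺ < Sc³⁺. That makes Ti⁴⁺ the one sitting a position late relative to where it belongs.

Ti⁴⁺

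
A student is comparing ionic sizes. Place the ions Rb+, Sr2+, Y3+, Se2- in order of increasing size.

All of these have 36 electrons (isoelectronic). With the same electron cloud, the ion with the most protons pulls it in tightest. Nuclear charges: Y3+ (Z=39), Sr2+ (Z=38), Rb+ (Z=37), Se2- (Z=34). Highest Z is smallest.

Y3+ < Sr2+ < Rb+ < Se2-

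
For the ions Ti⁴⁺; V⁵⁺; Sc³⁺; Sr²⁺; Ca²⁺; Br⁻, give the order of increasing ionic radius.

V⁵⁺ < Ti⁴⁺ < Sc³⁺ < Ca²⁺ < Sr²⁺ < Br⁻

Electron counts and nuclear charges: V⁵⁺ (Z=23, 18 e⁻), Ti⁴⁺ (Z=22, 18 e⁻), Sc³⁺ (Z=21, 18 e⁻), Ca²⁺ (Z=20, 18 e⁻), Sr²⁺ (Z=38, 36 e⁻), Br⁻ (Z=35, 36 e⁻). V⁵⁺ < Ti⁴⁺ (both 18 e⁻, Z=23>22); Ti⁴⁺ < Sc³⁺ (both 18 e⁻, Z=22>21); Sc³⁺ < Ca²⁺ (both 18 e⁻, Z=21>20); Ca²⁺ < Sr²⁺ (same group, period 4 vs 5); Sr²⁺ < Br⁻ (isoelectronic, higher Z=38 is smaller).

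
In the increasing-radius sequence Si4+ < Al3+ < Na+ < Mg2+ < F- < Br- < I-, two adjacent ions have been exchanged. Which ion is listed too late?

Compare adjacent ions: they are isoelectronic (10 e⁻) and Mg has more protons than Na (12 vs 11), making Mg2+ smaller — yet in this increasing list Na+ sits before Mg2+. Nothing else is reversed, so Mg2+ should move one place to the left.

Mg2+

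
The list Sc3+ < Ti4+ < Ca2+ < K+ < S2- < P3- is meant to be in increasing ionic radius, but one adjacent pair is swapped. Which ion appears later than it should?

Ti4+

Scanning neighbour by neighbour, only Sc3+/Ti4+ violates a trend: both have 18 electrons but Z(Ti)=22 > Z(Sc)=21, so Ti4+ should be the smaller of the two. That makes Ti4+ the one sitting a position late relative to where it belongs.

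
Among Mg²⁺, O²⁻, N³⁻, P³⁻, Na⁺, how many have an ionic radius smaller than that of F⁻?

2

Electron counts and nuclear charges: Mg²⁺ (Z=12, 10 e⁻), Na⁺ (Z=11, 10 e⁻), F⁻ (Z=9, 10 e⁻), O²⁻ (Z=8, 10 e⁻), N³⁻ (Z=7, 10 e⁻), P³⁻ (Z=15, 18 e⁻). Mg²⁺ < Na⁺ (isoelectronic, higher Z=12 is smaller); Na⁺ < F⁻ (isoelectronic, higher Z=11 is smaller); F⁻ < O²⁻ (isoelectronic, higher Z=9 is smaller); O²⁻ < N³⁻ (both 10 e⁻, Z=8>7); N³⁻ < P³⁻ (same group, period 2 vs 3).
Ordering all of them (including F⁻) by radius gives Mg²⁺ < Na⁺ < F⁻ < O²⁻ < N³⁻ < P³⁻. That's 2.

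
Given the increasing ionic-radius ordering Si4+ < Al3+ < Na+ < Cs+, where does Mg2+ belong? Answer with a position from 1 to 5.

Electron counts and nuclear charges: Si4+: 10 e⁻, Z=14, Al3+: 10 e⁻, Z=13, Mg2+: 10 e⁻, Z=12, Na+: 10 e⁻, Z=11, Cs+: 54 e⁻, Z=55. Si4+ < Al3+ (both 10 e⁻, Z=14>13); Al3+ < Mg2+ (both 10 e⁻, Z=13>12); Mg2+ < Na+ (both 10 e⁻, Z=12>11); Na+ < Cs+ (same group, period 3 vs 6).
With Mg2+ included the full order is Si4+ < Al3+ < Mg2+ < Na+ < Cs+, so it takes position 3.

3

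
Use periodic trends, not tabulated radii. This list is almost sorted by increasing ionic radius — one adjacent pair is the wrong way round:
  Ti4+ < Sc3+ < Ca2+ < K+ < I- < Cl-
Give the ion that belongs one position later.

I-

Compare adjacent ions: Cl- and I- are in one column with the same charge; the lighter period-3 ion has 2 fewer shells and is smaller — yet in this increasing list I- sits before Cl-. Nothing else is reversed, so I- should move one place to the right.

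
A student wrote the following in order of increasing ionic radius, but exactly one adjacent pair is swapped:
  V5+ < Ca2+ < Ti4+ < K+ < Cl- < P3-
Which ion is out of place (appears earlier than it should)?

Ca2+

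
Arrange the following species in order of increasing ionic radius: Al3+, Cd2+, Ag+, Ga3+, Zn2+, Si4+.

Si4+ < Al3+ < Ga3+ < Zn2+ < Cd2+ < Ag+

First list Z and electron count for each: Si4+: 10 e⁻, Z=14, Al3+: 10 e⁻, Z=13, Ga3+: 28 e⁻, Z=31, Zn2+: 28 e⁻, Z=30, Cd2+: 46 e⁻, Z=48, Ag+: 46 e⁻, Z=47. Si4+ < Al3+ (both 10 e⁻, Z=14>13); Al3+ < Ga3+ (same group, 1 shell fewer); Ga3+ < Zn2+ (both 28 e⁻, Z=31>30); Zn2+ < Cd2+ (same group, period 4 vs 5); Cd2+ < Ag+ (isoelectronic, higher Z=48 is smaller).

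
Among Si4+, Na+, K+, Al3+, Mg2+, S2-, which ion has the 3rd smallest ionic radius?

Electron counts and nuclear charges: Si4+ has 10 e⁻ (Z=14), Al3+ has 10 e⁻ (Z=13), Mg2+ has 10 e⁻ (Z=12), Na+ has 10 e⁻ (Z=11), K+ has 18 e⁻ (Z=19), S2- has 18 e⁻ (Z=16). Si4+ < Al3+ (both 10 e⁻, Z=14>13); Al3+ < Mg2+ (isoelectronic, higher Z=13 is smaller); Mg2+ < Na+ (isoelectronic, higher Z=12 is smaller); Na+ < K+ (same group, period 3 vs 4); K+ < S2- (isoelectronic, higher Z=19 is smaller).
Ordering: Si4+ < Al3+ < Mg2+ < Na+ < K+ < S2-. The 3rd smallest is Mg2+.

Mg2+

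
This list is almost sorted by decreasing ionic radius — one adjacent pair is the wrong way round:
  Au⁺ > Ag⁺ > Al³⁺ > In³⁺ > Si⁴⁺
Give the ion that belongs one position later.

Al³⁺

Compare adjacent ions: both in group 13 with the same charge; Al³⁺ (period 3) has the smaller radius — yet in this decreasing list Al³⁺ sits before In³⁺. Nothing else is reversed, so Al³⁺ should move one place to the right.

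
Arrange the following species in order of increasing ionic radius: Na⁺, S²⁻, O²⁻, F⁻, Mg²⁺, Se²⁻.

Mg²⁺ < Na⁺ < F⁻ < O²⁻ < S²⁻ < Se²⁻

Electron counts and nuclear charges: Mg²⁺: 10 e⁻, Z=12, Na⁺: 10 e⁻, Z=11, F⁻: 10 e⁻, Z=9, O²⁻: 10 e⁻, Z=8, S²⁻: 18 e⁻, Z=16, Se²⁻: 36 e⁻, Z=34. Mg²⁺ < Na⁺ (both 10 e⁻, Z=12>11); Na⁺ < F⁻ (isoelectronic, higher Z=11 is smaller); F⁻ < O²⁻ (both 10 e⁻, Z=9>8); O²⁻ < S²⁻ (same group, 1 shell fewer); S²⁻ < Se²⁻ (same group, period 3 vs 4).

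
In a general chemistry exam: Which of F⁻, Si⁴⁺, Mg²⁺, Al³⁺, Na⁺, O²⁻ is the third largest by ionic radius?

Na⁺

These species are isoelectronic with 10 electrons. The only difference is the number of protons: Si⁴⁺ (Z=14), Al³⁺ (Z=13), Mg²⁺ (Z=12), Na⁺ (Z=11), F⁻ (Z=9), O²⁻ (Z=8). The strongest nuclear pull (Si⁴⁺) gives the smallest ion.
That gives Si⁴⁺ < Al³⁺ < Mg²⁺ < Na⁺ < F⁻ < O²⁻. From the largest end, number 3 is Na⁺.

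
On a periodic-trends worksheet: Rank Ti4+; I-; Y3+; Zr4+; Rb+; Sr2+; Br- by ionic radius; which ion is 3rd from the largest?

Tabulating Z and e⁻: Ti4+ has 18 e⁻ (Z=22), Zr4+ has 36 e⁻ (Z=40), Y3+ has 36 e⁻ (Z=39), Sr2+ has 36 e⁻ (Z=38), Rb+ has 36 e⁻ (Z=37), Br- has 36 e⁻ (Z=35), I- has 54 e⁻ (Z=53). Ti4+ < Zr4+ (same group, 1 shell fewer); Zr4+ < Y3+ (both 36 e⁻, Z=40>39); Y3+ < Sr2+ (both 36 e⁻, Z=39>38); Sr2+ < Rb+ (both 36 e⁻, Z=38>37); Rb+ < Br- (isoelectronic, higher Z=37 is smaller); Br- < I- (same group, 1 shell fewer).
Full ascending order: Ti4+ < Zr4+ < Y3+ < Sr2+ < Rb+ < Br- < I-. Counting from the largest, position 3 is Rb+.

Rb+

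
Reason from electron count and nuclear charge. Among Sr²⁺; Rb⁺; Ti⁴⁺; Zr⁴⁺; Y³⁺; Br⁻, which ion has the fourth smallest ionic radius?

Sr²⁺

First list Z and electron count for each: Ti⁴⁺: 18 e⁻, Z=22, Zr⁴⁺: 36 e⁻, Z=40, Y³⁺: 36 e⁻, Z=39, Sr²⁺: 36 e⁻, Z=38, Rb⁺: 36 e⁻, Z=37, Br⁻: 36 e⁻, Z=35. Ti⁴⁺ < Zr⁴⁺ (same group, period 4 vs 5); Zr⁴⁺ < Y³⁺ (isoelectronic, higher Z=40 is smaller); Y³⁺ < Sr²⁺ (both 36 e⁻, Z=39>38); Sr²⁺ < Rb⁺ (isoelectronic, higher Z=38 is smaller); Rb⁺ < Br⁻ (both 36 e⁻, Z=37>35).
So the order is Ti⁴⁺ < Zr⁴⁺ < Y³⁺ < Sr²⁺ < Rb⁺ < Br⁻; the 4th-smallest ion is Sr²⁺.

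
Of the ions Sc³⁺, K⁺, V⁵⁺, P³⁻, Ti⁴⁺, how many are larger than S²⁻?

Each ion has 18 electrons. The ranking follows nuclear charge in reverse — greater Z gives a smaller radius. V⁵⁺ (Z=23), Ti⁴⁺ (Z=22), Sc³⁺ (Z=21), K⁺ (Z=19), S²⁻ (Z=16), P³⁻ (Z=15).
Placing each against S²⁻: smaller — V⁵⁺, Ti⁴⁺, Sc³⁺, K⁺; larger — P³⁻. Count: 1.

1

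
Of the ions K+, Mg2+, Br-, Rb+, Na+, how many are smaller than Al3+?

0

Tabulating Z and e⁻: Al3+ (Z=13, 10 e⁻), Mg2+ (Z=12, 10 e⁻), Na+ (Z=11, 10 e⁻), K+ (Z=19, 18 e⁻), Rb+ (Z=37, 36 e⁻), Br- (Z=35, 36 e⁻). Al3+ < Mg2+ (isoelectronic, higher Z=13 is smaller); Mg2+ < Na+ (isoelectronic, higher Z=12 is smaller); Na+ < K+ (same group, period 3 vs 4); K+ < Rb+ (same group, 1 shell fewer); Rb+ < Br- (isoelectronic, higher Z=37 is smaller).
Overall: Al3+ < Mg2+ < Na+ < K+ < Rb+ < Br-. Al3+ has 0 below it and 5 above. That's 0.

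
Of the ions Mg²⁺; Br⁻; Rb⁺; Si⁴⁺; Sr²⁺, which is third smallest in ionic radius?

Sr²⁺

First list Z and electron count for each: Si⁴⁺ has 10 e⁻ (Z=14), Mg²⁺ has 10 e⁻ (Z=12), Sr²⁺ has 36 e⁻ (Z=38), Rb⁺ has 36 e⁻ (Z=37), Br⁻ has 36 e⁻ (Z=35). Si⁴⁺ < Mg²⁺ (isoelectronic, higher Z=14 is smaller); Mg²⁺ < Sr²⁺ (same group, 2 shells fewer); Sr²⁺ < Rb⁺ (isoelectronic, higher Z=38 is smaller); Rb⁺ < Br⁻ (isoelectronic, higher Z=37 is smaller).
That gives Si⁴⁺ < Mg²⁺ < Sr²⁺ < Rb⁺ < Br⁻. From the smallest end, number 3 is Sr²⁺.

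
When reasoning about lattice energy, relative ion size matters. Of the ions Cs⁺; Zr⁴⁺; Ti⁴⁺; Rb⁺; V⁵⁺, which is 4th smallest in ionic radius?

V⁵⁺ has 18 e⁻ (Z=23), Ti⁴⁺ has 18 e⁻ (Z=22), Zr⁴⁺ has 36 e⁻ (Z=40), Rb⁺ has 36 e⁻ (Z=37), Cs⁺ has 54 e⁻ (Z=55). V⁵⁺ < Ti⁴⁺ (isoelectronic, higher Z=23 is smaller); Ti⁴⁺ < Zr⁴⁺ (same group, period 4 vs 5); Zr⁴⁺ < Rb⁺ (isoelectronic, higher Z=40 is smaller); Rb⁺ < Cs⁺ (same group, period 5 vs 6).
Full ascending order: V⁵⁺ < Ti⁴⁺ < Zr⁴⁺ < Rb⁺ < Cs⁺. Counting from the smallest, position 4 is Rb⁺.

Rb⁺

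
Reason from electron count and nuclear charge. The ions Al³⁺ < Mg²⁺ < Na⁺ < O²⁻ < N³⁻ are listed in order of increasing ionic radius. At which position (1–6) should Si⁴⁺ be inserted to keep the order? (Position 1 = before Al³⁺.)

1

These species are isoelectronic with 10 electrons. The only difference is the number of protons: Si⁴⁺ (Z=14), Al³⁺ (Z=13), Mg²⁺ (Z=12), Na⁺ (Z=11), O²⁻ (Z=8), N³⁻ (Z=7). The strongest nuclear pull (Si⁴⁺) gives the smallest ion.
Merged order: Si⁴⁺ < Al³⁺ < Mg²⁺ < Na⁺ < O²⁻ < N³⁻ — Si⁴⁺ is number 1.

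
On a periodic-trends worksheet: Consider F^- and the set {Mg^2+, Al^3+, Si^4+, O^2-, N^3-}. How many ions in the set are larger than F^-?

Each ion has 10 electrons. The ranking follows nuclear charge in reverse — greater Z gives a smaller radius. Si^4+ (Z=14), Al^3+ (Z=13), Mg^2+ (Z=12), F^- (Z=9), O^2- (Z=8), N^3- (Z=7).
Ordering all of them (including F^-) by radius gives Si^4+ < Al^3+ < Mg^2+ < F^- < O^2- < N^3-. Count: 2.

2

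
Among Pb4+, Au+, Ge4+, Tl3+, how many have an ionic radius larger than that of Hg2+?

Electron counts and nuclear charges: Ge4+ has 28 e⁻ (Z=32), Pb4+ has 78 e⁻ (Z=82), Tl3+ has 78 e⁻ (Z=81), Hg2+ has 78 e⁻ (Z=80), Au+ has 78 e⁻ (Z=79). Ge4+ < Pb4+ (same group, 2 shells fewer); Pb4+ < Tl3+ (isoelectronic, higher Z=82 is smaller); Tl3+ < Hg2+ (isoelectronic, higher Z=81 is smaller); Hg2+ < Au+ (isoelectronic, higher Z=80 is smaller).
Ordering all of them (including Hg2+) by radius gives Ge4+ < Pb4+ < Tl3+ < Hg2+ < Au+. So 1 is larger.

1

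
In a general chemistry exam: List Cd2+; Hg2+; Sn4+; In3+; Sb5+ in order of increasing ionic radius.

Sb5+ < Sn4+ < In3+ < Cd2+ < Hg2+

Sb5+ has 46 e⁻ (Z=51), Sn4+ has 46 e⁻ (Z=50), In3+ has 46 e⁻ (Z=49), Cd2+ has 46 e⁻ (Z=48), Hg2+ has 78 e⁻ (Z=80). Sb5+ < Sn4+ (both 46 e⁻, Z=51>50); Sn4+ < In3+ (isoelectronic, higher Z=50 is smaller); In3+ < Cd2+ (both 46 e⁻, Z=49>48); Cd2+ < Hg2+ (same group, 1 shell fewer).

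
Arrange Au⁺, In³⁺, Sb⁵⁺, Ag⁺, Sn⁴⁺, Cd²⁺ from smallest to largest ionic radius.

Tabulating Z and e⁻: Sb⁵⁺ (Z=51, 46 e⁻), Sn⁴⁺ (Z=50, 46 e⁻), In³⁺ (Z=49, 46 e⁻), Cd²⁺ (Z=48, 46 e⁻), Ag⁺ (Z=47, 46 e⁻), Au⁺ (Z=79, 78 e⁻). Sb⁵⁺ < Sn⁴⁺ (isoelectronic, higher Z=51 is smaller); Sn⁴⁺ < In³⁺ (both 46 e⁻, Z=50>49); In³⁺ < Cd²⁺ (isoelectronic, higher Z=49 is smaller); Cd²⁺ < Ag⁺ (isoelectronic, higher Z=48 is smaller); Ag⁺ < Au⁺ (same group, period 5 vs 6).

Sb⁵⁺ < Sn⁴⁺ < In³⁺ < Cd²⁺ < Ag⁺ < Au⁺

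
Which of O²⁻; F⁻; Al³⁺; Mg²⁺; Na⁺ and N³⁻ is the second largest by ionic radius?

Each ion has 10 electrons. The ranking follows nuclear charge in reverse — greater Z gives a smaller radius. Al³⁺ (Z=13), Mg²⁺ (Z=12), Na⁺ (Z=11), F⁻ (Z=9), O²⁻ (Z=8), N³⁻ (Z=7).
Full ascending order: Al³⁺ < Mg²⁺ < Na⁺ < F⁻ < O²⁻ < N³⁻. Counting from the largest, position 2 is O²⁻.

O²⁻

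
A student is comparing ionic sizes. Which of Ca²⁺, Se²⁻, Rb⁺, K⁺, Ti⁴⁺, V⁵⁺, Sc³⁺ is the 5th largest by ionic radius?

Electron counts and nuclear charges: V⁵⁺ (Z=23, 18 e⁻), Ti⁴⁺ (Z=22, 18 e⁻), Sc³⁺ (Z=21, 18 e⁻), Ca²⁺ (Z=20, 18 e⁻), K⁺ (Z=19, 18 e⁻), Rb⁺ (Z=37, 36 e⁻), Se²⁻ (Z=34, 36 e⁻). V⁵⁺ < Ti⁴⁺ (both 18 e⁻, Z=23>22); Ti⁴⁺ < Sc³⁺ (isoelectronic, higher Z=22 is smaller); Sc³⁺ < Ca²⁺ (both 18 e⁻, Z=21>20); Ca²⁺ < K⁺ (isoelectronic, higher Z=20 is smaller); K⁺ < Rb⁺ (same group, period 4 vs 5); Rb⁺ < Se²⁻ (isoelectronic, higher Z=37 is smaller).
Ordering: V⁵⁺ < Ti⁴⁺ < Sc³⁺ < Ca²⁺ < K⁺ < Rb⁺ < Se²⁻. The 5th largest is Sc³⁺.

Sc³⁺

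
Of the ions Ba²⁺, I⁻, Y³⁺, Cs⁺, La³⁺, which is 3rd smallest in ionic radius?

Tabulating Z and e⁻: Y³⁺ has 36 e⁻ (Z=39), La³⁺ has 54 e⁻ (Z=57), Ba²⁺ has 54 e⁻ (Z=56), Cs⁺ has 54 e⁻ (Z=55), I⁻ has 54 e⁻ (Z=53). Y³⁺ < La³⁺ (same group, 1 shell fewer); La³⁺ < Ba²⁺ (isoelectronic, higher Z=57 is smaller); Ba²⁺ < Cs⁺ (both 54 e⁻, Z=56>55); Cs⁺ < I⁻ (isoelectronic, higher Z=55 is smaller).
That gives Y³⁺ < La³⁺ < Ba²⁺ < Cs⁺ < I⁻. From the smallest end, number 3 is Ba²⁺.

Ba²⁺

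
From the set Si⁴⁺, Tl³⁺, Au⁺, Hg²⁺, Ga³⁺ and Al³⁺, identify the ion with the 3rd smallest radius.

Ga³⁺

Electron counts and nuclear charges: Si⁴⁺ has 10 e⁻ (Z=14), Al³⁺ has 10 e⁻ (Z=13), Ga³⁺ has 28 e⁻ (Z=31), Tl³⁺ has 78 e⁻ (Z=81), Hg²⁺ has 78 e⁻ (Z=80), Au⁺ has 78 e⁻ (Z=79). Si⁴⁺ < Al³⁺ (both 10 e⁻, Z=14>13); Al³⁺ < Ga³⁺ (same group, period 3 vs 4); Ga³⁺ < Tl³⁺ (same group, period 4 vs 6); Tl³⁺ < Hg²⁺ (isoelectronic, higher Z=81 is smaller); Hg²⁺ < Au⁺ (isoelectronic, higher Z=80 is smaller).
So the order is Si⁴⁺ < Al³⁺ < Ga³⁺ < Tl³⁺ < Hg²⁺ < Au⁺; the 3rd-smallest ion is Ga³⁺.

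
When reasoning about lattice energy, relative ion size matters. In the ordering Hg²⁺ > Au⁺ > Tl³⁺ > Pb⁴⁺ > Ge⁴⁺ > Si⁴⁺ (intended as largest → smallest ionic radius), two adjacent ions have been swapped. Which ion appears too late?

Au⁺

Check each adjacent pair. Hg²⁺ and Au⁺ are reversed: both have 78 electrons but Z(Hg)=80 > Z(Au)=79, so Hg²⁺ should be the smaller of the two. No other neighbouring pair contradicts the periodic trends, so Au⁺ is the ion listed too late.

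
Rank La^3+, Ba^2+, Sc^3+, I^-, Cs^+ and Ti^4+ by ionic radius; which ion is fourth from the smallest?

Ba^2+

First list Z and electron count for each: Ti^4+: 18 e⁻, Z=22, Sc^3+: 18 e⁻, Z=21, La^3+: 54 e⁻, Z=57, Ba^2+: 54 e⁻, Z=56, Cs^+: 54 e⁻, Z=55, I^-: 54 e⁻, Z=53. Ti^4+ < Sc^3+ (both 18 e⁻, Z=22>21); Sc^3+ < La^3+ (same group, 2 shells fewer); La^3+ < Ba^2+ (both 54 e⁻, Z=57>56); Ba^2+ < Cs^+ (both 54 e⁻, Z=56>55); Cs^+ < I^- (isoelectronic, higher Z=55 is smaller).
Full ascending order: Ti^4+ < Sc^3+ < La^3+ < Ba^2+ < Cs^+ < I^-. Counting from the smallest, position 4 is Ba^2+.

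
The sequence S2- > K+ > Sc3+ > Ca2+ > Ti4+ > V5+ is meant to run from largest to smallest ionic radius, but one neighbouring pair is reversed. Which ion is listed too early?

Sc3+

Scanning neighbour by neighbour, only Sc3+/Ca2+ violates a trend: Sc3+ and Ca2+ share 18 electrons; the higher nuclear charge on Sc (Z=21) contracts it more, so Sc3+ < Ca2+. That makes Sc3+ the one sitting a position early relative to where it belongs.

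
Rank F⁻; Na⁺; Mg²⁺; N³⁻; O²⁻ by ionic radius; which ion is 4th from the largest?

All of these have 10 electrons (isoelectronic). With the same electron cloud, the ion with the most protons pulls it in tightest. Nuclear charges: Mg²⁺ (Z=12), Na⁺ (Z=11), F⁻ (Z=9), O²⁻ (Z=8), N³⁻ (Z=7). Highest Z is smallest.
Ordering: Mg²⁺ < Na⁺ < F⁻ < O²⁻ < N³⁻. The 4th largest is Na⁺.

Na⁺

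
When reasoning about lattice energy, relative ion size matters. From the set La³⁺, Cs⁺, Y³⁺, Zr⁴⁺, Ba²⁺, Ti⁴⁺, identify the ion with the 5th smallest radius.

Ba²⁺

Tabulating Z and e⁻: Ti⁴⁺ has 18 e⁻ (Z=22), Zr⁴⁺ has 36 e⁻ (Z=40), Y³⁺ has 36 e⁻ (Z=39), La³⁺ has 54 e⁻ (Z=57), Ba²⁺ has 54 e⁻ (Z=56), Cs⁺ has 54 e⁻ (Z=55). Ti⁴⁺ < Zr⁴⁺ (same group, 1 shell fewer); Zr⁴⁺ < Y³⁺ (isoelectronic, higher Z=40 is smaller); Y³⁺ < La³⁺ (same group, period 5 vs 6); La³⁺ < Ba²⁺ (both 54 e⁻, Z=57>56); Ba²⁺ < Cs⁺ (both 54 e⁻, Z=56>55).
That gives Ti⁴⁺ < Zr⁴⁺ < Y³⁺ < La³⁺ < Ba²⁺ < Cs⁺. From the smallest end, number 5 is Ba²⁺.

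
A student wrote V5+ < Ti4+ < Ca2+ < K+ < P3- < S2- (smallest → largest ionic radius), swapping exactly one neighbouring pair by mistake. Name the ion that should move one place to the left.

S2-

Check each adjacent pair. P3- and S2- are reversed: S2- and P3- share 18 electrons; the higher nuclear charge on S (Z=16) contracts it more, so S2- < P3-. No other neighbouring pair contradicts the periodic trends, so S2- is the ion listed too late.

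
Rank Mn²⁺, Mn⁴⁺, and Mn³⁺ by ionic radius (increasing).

Mn⁴⁺ < Mn³⁺ < Mn²⁺

Same element, different charge: the more highly charged cation has fewer electrons and a greater effective nuclear charge per electron, making Mn⁴⁺ the smallest.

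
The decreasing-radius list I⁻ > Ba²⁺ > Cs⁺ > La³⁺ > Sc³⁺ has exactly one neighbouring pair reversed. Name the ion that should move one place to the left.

Cs⁺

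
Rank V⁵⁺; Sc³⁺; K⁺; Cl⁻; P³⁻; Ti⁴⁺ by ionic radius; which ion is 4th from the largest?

Isoelectronic series (18 e⁻ each). Size is set by nuclear charge: more protons means a smaller ion. V⁵⁺ (Z=23), Ti⁴⁺ (Z=22), Sc³⁺ (Z=21), K⁺ (Z=19), Cl⁻ (Z=17), P³⁻ (Z=15).
So the order is V⁵⁺ < Ti⁴⁺ < Sc³⁺ < K⁺ < Cl⁻ < P³⁻; the 4th-largest ion is Sc³⁺.

Sc³⁺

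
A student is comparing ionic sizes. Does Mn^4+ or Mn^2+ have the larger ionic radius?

Same element, different charge: the more highly charged cation has fewer electrons and a greater effective nuclear charge per electron, making Mn^4+ the smallest.

Mn^2+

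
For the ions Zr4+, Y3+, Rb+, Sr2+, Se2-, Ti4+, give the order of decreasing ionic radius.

Se2- > Rb+ > Sr2+ > Y3+ > Zr4+ > Ti4+

Tabulating Z and e⁻: Ti4+ (Z=22, 18 e⁻), Zr4+ (Z=40, 36 e⁻), Y3+ (Z=39, 36 e⁻), Sr2+ (Z=38, 36 e⁻), Rb+ (Z=37, 36 e⁻), Se2- (Z=34, 36 e⁻). Ti4+ < Zr4+ (same group, period 4 vs 5); Zr4+ < Y3+ (isoelectronic, higher Z=40 is smaller); Y3+ < Sr2+ (isoelectronic, higher Z=39 is smaller); Sr2+ < Rb+ (both 36 e⁻, Z=38>37); Rb+ < Se2- (both 36 e⁻, Z=37>34).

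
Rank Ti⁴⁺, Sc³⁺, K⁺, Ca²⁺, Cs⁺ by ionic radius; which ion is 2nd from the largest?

K⁺

Tabulating Z and e⁻: Ti⁴⁺: 18 e⁻, Z=22, Sc³⁺: 18 e⁻, Z=21, Ca²⁺: 18 e⁻, Z=20, K⁺: 18 e⁻, Z=19, Cs⁺: 54 e⁻, Z=55. Ti⁴⁺ < Sc³⁺ (isoelectronic, higher Z=22 is smaller); Sc³⁺ < Ca²⁺ (isoelectronic, higher Z=21 is smaller); Ca²⁺ < K⁺ (both 18 e⁻, Z=20>19); K⁺ < Cs⁺ (same group, 2 shells fewer).
So the order is Ti⁴⁺ < Sc³⁺ < Ca²⁺ < K⁺ < Cs⁺; the 2nd-largest ion is K⁺.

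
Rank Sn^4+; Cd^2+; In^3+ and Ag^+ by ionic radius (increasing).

Sn^4+ < In^3+ < Cd^2+ < Ag^+

These species are isoelectronic with 46 electrons. The only difference is the number of protons: Sn^4+ (Z=50), In^3+ (Z=49), Cd^2+ (Z=48), Ag^+ (Z=47). The strongest nuclear pull (Sn^4+) gives the smallest ion.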